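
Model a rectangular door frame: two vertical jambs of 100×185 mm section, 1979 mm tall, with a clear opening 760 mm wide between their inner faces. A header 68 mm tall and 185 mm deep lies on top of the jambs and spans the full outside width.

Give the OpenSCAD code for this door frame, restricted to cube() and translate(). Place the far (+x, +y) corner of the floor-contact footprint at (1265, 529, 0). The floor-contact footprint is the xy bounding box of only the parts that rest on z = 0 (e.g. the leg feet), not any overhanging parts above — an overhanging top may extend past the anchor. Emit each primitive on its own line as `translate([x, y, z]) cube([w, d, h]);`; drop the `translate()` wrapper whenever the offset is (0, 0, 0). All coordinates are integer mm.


translate([305, 344, 0]) cube([100, 185, 1979]);
translate([1165, 344, 0]) cube([100, 185, 1979]);
translate([305, 344, 1979]) cube([960, 185, 68]);


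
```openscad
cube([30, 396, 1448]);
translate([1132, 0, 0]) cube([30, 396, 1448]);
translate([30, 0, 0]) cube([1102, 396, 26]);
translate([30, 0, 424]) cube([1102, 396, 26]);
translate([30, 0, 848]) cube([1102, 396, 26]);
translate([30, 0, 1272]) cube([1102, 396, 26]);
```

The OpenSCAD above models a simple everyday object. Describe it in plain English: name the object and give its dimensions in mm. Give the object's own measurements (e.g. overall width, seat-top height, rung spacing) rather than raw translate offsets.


An open bookshelf. Two side panels, each 30 mm thick, 396 mm deep and 1448 mm tall, stand 1162 mm apart (outside-to-outside). Between them sit 4 shelves, each 26 mm thick and 396 mm deep, spanning the full gap between the sides. The bottom shelf rests on the floor (its underside at z = 0) and the clear gap between one shelf's top and the next shelf's underside is 398 mm.


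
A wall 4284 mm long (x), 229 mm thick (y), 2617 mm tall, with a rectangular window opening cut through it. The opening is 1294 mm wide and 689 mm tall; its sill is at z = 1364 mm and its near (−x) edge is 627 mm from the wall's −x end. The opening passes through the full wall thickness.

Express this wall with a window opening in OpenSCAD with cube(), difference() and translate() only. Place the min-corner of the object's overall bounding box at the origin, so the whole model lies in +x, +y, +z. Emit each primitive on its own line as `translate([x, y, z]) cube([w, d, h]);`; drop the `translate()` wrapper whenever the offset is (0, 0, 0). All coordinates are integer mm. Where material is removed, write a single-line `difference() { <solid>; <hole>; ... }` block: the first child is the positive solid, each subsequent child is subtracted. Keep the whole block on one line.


difference() { cube([4284, 229, 2617]); translate([627, 0, 1364]) cube([1294, 229, 689]); }


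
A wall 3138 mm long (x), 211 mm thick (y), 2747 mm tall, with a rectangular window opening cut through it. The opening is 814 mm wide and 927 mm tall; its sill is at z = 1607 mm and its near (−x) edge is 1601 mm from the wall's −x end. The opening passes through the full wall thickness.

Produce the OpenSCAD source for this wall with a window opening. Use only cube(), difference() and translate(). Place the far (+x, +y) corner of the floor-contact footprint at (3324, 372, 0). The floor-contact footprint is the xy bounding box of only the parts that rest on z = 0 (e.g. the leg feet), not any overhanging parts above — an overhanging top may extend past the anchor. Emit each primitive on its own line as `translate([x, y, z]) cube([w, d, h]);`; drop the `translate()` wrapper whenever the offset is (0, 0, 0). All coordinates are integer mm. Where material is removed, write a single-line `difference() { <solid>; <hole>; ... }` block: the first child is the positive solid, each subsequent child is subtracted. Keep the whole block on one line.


difference() { translate([186, 161, 0]) cube([3138, 211, 2747]); translate([1787, 161, 1607]) cube([814, 211, 927]); }


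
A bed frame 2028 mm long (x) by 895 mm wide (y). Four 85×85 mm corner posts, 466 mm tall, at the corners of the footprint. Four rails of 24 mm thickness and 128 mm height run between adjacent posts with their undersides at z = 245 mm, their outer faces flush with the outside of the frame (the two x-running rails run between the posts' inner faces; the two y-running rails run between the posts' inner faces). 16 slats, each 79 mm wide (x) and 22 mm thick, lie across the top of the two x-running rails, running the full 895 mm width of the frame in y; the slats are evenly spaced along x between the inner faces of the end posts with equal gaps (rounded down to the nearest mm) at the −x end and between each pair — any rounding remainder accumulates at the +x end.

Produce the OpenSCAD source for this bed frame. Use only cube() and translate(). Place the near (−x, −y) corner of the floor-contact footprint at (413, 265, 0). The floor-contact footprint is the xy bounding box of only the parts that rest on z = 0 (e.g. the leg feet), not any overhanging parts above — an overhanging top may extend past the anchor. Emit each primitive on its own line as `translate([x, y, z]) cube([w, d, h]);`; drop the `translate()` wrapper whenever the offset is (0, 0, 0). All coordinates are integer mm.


// slat z = rail_z + rail_h = 245 + 128 = 373
// slat gap = ⌊(1858 − 16·79) / 17⌋ = 34
translate([413, 265, 0]) cube([85, 85, 466]);
translate([413, 1075, 0]) cube([85, 85, 466]);
translate([2356, 265, 0]) cube([85, 85, 466]);
translate([2356, 1075, 0]) cube([85, 85, 466]);
translate([498, 265, 245]) cube([1858, 24, 128]);
translate([498, 1136, 245]) cube([1858, 24, 128]);
translate([413, 350, 245]) cube([24, 725, 128]);
translate([2417, 350, 245]) cube([24, 725, 128]);
translate([532, 265, 373]) cube([79, 895, 22]);
translate([645, 265, 373]) cube([79, 895, 22]);
translate([758, 265, 373]) cube([79, 895, 22]);
translate([871, 265, 373]) cube([79, 895, 22]);
translate([984, 265, 373]) cube([79, 895, 22]);
translate([1097, 265, 373]) cube([79, 895, 22]);
translate([1210, 265, 373]) cube([79, 895, 22]);
translate([1323, 265, 373]) cube([79, 895, 22]);
translate([1436, 265, 373]) cube([79, 895, 22]);
translate([1549, 265, 373]) cube([79, 895, 22]);
translate([1662, 265, 373]) cube([79, 895, 22]);
translate([1775, 265, 373]) cube([79, 895, 22]);
translate([1888, 265, 373]) cube([79, 895, 22]);
translate([2001, 265, 373]) cube([79, 895, 22]);
translate([2114, 265, 373]) cube([79, 895, 22]);
translate([2227, 265, 373]) cube([79, 895, 22]);


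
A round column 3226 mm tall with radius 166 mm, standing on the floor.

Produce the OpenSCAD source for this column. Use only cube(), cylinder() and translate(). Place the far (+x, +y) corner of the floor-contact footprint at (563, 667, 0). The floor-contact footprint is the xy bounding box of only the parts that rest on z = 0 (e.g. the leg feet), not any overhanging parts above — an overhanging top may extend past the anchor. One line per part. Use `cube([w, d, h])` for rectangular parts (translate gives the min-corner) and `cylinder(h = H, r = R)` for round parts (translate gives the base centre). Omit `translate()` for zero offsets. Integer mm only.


translate([397, 501, 0]) cylinder(h = 3226, r = 166);


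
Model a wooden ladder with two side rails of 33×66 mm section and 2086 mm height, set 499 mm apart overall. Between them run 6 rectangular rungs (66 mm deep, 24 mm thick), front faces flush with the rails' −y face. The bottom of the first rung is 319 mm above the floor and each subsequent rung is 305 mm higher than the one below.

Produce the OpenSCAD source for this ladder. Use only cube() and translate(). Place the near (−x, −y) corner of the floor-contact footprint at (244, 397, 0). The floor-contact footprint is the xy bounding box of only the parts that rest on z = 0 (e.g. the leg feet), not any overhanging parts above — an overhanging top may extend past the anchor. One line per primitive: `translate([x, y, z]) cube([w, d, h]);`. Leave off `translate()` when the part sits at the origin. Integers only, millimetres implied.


translate([244, 397, 0]) cube([33, 66, 2086]);
translate([710, 397, 0]) cube([33, 66, 2086]);
translate([277, 397, 319]) cube([433, 66, 24]);
translate([277, 397, 624]) cube([433, 66, 24]);
translate([277, 397, 929]) cube([433, 66, 24]);
translate([277, 397, 1234]) cube([433, 66, 24]);
translate([277, 397, 1539]) cube([433, 66, 24]);
translate([277, 397, 1844]) cube([433, 66, 24]);


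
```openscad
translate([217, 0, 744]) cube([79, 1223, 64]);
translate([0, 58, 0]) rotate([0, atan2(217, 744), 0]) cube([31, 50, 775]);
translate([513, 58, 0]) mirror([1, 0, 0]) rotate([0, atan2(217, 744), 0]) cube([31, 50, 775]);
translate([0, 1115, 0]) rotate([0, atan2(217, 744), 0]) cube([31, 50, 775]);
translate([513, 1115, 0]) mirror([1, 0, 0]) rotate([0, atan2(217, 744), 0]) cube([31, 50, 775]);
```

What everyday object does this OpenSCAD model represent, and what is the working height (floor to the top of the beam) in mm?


A sawhorse. The overall height is 808 mm.

A beam across two mirrored pairs of raked legs — a sawhorse. The beam's underside is at z = 744 (matching the legs' vertical rise in atan2(217, 744)) and the beam is 64 mm tall, so its top is at 744 + 64 = 808 mm. The raked legs top out at the beam's underside, so that is the highest point.


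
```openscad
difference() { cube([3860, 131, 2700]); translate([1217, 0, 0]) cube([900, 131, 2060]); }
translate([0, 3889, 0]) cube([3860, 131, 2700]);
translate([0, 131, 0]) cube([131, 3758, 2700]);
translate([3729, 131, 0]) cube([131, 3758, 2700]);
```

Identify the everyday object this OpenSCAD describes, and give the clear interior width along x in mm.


A single room. The interior width is 3598 mm.

Four walls enclosing a rectangle with a door in the front wall — a room. Outside width 3860 minus two 131 mm walls gives 3598 mm.


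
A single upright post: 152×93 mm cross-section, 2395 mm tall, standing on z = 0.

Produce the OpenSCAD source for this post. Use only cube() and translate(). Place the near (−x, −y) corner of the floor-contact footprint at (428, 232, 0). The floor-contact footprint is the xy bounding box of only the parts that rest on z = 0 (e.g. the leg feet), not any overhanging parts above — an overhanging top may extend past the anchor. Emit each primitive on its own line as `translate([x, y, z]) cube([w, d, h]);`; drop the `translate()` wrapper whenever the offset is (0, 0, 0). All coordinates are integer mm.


translate([428, 232, 0]) cube([152, 93, 2395]);


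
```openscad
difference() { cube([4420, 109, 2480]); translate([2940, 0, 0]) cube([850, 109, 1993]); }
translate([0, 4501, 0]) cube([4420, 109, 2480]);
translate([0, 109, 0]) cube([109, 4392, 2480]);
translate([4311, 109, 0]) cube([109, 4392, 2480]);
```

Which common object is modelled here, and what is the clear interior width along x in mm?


A single room. The interior width is 4202 mm.

Four walls enclosing a rectangle with a door in the front wall — a room. Outside width 4420 minus two 109 mm walls gives 4202 mm.


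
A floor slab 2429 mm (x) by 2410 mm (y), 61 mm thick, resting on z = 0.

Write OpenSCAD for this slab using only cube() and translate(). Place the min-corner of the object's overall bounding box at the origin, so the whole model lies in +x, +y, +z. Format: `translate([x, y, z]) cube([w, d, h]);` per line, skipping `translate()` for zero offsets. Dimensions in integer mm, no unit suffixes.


cube([2429, 2410, 61]);


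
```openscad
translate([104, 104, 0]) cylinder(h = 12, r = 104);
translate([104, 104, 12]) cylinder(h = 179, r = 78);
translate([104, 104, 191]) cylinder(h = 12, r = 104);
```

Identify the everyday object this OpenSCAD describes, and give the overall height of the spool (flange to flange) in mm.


A spool. The overall height is 203 mm.

Three coaxial cylinders, large–small–large — a spool. Two 12 mm flanges and a 179 mm core give 12 + 179 + 12 = 203 mm.


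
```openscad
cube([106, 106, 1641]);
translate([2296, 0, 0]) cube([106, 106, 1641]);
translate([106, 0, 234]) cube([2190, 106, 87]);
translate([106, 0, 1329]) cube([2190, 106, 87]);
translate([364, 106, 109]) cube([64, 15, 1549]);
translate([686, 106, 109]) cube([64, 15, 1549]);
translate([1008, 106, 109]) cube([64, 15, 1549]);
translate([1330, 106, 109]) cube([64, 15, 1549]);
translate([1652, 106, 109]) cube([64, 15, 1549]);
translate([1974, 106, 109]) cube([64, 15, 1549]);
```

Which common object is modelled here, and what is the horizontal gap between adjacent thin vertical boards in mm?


A fence section. The picket gap is 258 mm.

Two posts, two rails, 6 pickets — a fence section. Span 2190 mm holds 6 pickets of 64 mm with 7 equal gaps: ⌊(2190 − 6·64) / 7⌋ = 258 mm.


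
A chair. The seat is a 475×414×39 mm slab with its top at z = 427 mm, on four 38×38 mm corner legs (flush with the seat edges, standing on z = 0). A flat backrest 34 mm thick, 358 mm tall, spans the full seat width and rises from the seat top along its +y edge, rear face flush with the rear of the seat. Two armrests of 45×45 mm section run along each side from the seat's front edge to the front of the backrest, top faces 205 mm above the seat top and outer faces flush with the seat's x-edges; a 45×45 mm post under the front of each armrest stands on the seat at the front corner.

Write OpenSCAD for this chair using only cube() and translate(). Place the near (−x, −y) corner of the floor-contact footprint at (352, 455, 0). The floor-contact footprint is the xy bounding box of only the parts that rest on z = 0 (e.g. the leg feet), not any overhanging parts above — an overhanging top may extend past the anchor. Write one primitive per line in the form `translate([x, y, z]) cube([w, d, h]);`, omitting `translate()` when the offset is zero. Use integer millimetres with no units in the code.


translate([352, 455, 388]) cube([475, 414, 39]);
translate([352, 455, 0]) cube([38, 38, 388]);
translate([789, 455, 0]) cube([38, 38, 388]);
translate([352, 831, 0]) cube([38, 38, 388]);
translate([789, 831, 0]) cube([38, 38, 388]);
translate([352, 835, 427]) cube([475, 34, 358]);
translate([352, 455, 587]) cube([45, 380, 45]);
translate([782, 455, 587]) cube([45, 380, 45]);
translate([352, 455, 427]) cube([45, 45, 160]);
translate([782, 455, 427]) cube([45, 45, 160]);


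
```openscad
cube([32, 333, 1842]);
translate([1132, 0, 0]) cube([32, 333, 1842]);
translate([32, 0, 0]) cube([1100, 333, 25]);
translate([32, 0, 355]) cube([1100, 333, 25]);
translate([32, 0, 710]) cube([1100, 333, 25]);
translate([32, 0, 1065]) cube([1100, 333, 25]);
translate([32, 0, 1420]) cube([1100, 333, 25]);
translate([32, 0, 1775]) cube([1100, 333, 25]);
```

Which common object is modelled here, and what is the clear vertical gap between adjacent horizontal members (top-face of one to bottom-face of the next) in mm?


A bookshelf. The clear shelf gap is 330 mm.

Two tall side panels with 6 horizontal boards between them — a bookshelf. The first two shelf undersides are at z = 0 and z = 355; with shelf thickness 25, the clear gap is 355 − 0 − 25 = 330 mm.


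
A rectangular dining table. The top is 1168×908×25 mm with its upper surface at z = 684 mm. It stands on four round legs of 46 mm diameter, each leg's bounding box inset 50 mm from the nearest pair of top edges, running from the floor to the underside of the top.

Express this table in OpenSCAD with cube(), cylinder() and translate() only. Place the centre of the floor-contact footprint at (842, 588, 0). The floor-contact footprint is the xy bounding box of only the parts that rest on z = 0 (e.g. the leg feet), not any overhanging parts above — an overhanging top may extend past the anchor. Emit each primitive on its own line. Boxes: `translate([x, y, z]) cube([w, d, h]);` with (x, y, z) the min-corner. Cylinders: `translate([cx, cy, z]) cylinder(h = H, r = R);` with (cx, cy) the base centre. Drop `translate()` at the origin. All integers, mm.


translate([258, 134, 659]) cube([1168, 908, 25]);
translate([331, 207, 0]) cylinder(h = 659, r = 23);
translate([1353, 207, 0]) cylinder(h = 659, r = 23);
translate([331, 969, 0]) cylinder(h = 659, r = 23);
translate([1353, 969, 0]) cylinder(h = 659, r = 23);


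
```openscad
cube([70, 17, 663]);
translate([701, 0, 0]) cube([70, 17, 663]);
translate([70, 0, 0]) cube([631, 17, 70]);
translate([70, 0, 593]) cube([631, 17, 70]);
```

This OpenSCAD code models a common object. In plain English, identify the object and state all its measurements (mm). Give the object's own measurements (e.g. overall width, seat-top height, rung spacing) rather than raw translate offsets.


A rectangular picture frame lying in the x–z plane (depth along y). The opening is 631 mm wide (x) by 523 mm tall (z), surrounded by a border 70 mm wide on all four sides. The frame is 17 mm deep and is made of two full-height vertical stiles with two horizontal rails fitted between them.


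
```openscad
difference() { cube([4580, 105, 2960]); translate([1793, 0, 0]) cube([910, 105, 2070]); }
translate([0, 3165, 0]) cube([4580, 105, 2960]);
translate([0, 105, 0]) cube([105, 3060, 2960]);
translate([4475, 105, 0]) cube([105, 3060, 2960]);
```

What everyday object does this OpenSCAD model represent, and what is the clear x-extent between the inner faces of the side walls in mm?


A single room. The interior width is 4370 mm.

Four walls enclosing a rectangle with a door in the front wall — a room. Outside width 4580 minus two 105 mm walls gives 4370 mm.


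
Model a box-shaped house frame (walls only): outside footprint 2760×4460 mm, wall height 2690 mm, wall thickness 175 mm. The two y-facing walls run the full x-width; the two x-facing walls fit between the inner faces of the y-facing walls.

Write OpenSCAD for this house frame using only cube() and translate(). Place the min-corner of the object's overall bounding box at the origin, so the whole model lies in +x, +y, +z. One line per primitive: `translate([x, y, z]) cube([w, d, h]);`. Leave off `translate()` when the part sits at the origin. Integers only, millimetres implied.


cube([2760, 175, 2690]);
translate([0, 4285, 0]) cube([2760, 175, 2690]);
translate([0, 175, 0]) cube([175, 4110, 2690]);
translate([2585, 175, 0]) cube([175, 4110, 2690]);


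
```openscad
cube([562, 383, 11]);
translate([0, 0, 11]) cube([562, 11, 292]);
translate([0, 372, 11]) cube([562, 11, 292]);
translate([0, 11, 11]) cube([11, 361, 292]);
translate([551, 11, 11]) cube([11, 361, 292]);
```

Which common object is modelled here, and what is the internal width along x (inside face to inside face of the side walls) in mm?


An open box. The internal width is 540 mm.

A 562×383 base slab with four walls standing on it — an open box. The base is 562 mm wide and the walls are 11 mm thick, so the internal width is 562 − 2 × 11 = 540 mm.


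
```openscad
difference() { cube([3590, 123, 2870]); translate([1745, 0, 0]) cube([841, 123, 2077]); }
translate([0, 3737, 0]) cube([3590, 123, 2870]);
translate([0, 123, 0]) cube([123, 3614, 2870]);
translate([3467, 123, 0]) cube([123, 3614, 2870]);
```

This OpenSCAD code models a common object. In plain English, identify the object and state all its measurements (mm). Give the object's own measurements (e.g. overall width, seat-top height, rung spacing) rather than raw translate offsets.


A single room: four walls, each 2870 mm tall and 123 mm thick, enclosing an outside footprint 3590×3860 mm (x × y), no floor or roof. The front and back walls (−y and +y sides) run the full x-width; the side walls fit between their inner faces. A door opening 841 mm wide and 2077 mm tall is cut through the front wall from the floor up, its −x edge 1745 mm from the wall's −x end.


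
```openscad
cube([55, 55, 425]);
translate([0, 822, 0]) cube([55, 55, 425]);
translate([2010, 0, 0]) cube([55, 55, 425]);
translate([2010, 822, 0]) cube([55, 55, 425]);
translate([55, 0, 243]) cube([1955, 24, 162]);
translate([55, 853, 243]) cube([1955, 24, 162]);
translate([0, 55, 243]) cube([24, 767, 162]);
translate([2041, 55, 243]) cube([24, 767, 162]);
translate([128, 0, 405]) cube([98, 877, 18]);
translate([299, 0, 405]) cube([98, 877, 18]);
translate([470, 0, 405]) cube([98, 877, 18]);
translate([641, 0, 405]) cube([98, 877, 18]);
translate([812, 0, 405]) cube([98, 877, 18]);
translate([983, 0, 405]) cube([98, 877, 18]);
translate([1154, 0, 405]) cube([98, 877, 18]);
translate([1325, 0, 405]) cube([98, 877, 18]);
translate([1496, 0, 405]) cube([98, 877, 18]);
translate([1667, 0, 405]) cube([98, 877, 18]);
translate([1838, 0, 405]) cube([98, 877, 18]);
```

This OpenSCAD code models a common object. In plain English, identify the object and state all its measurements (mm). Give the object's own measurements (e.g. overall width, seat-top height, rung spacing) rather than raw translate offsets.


A bed frame 2065 mm long (x) by 877 mm wide (y). Four 55×55 mm corner posts, 425 mm tall, at the corners of the footprint. Four rails of 24 mm thickness and 162 mm height run between adjacent posts with their undersides at z = 243 mm, their outer faces flush with the outside of the frame (the two x-running rails run between the posts' inner faces; the two y-running rails run between the posts' inner faces). 11 slats, each 98 mm wide (x) and 18 mm thick, lie across the top of the two x-running rails, running the full 877 mm width of the frame in y; along x they sit between the end posts with a 73 mm gap after the −x posts and between neighbouring slats, leaving 74 mm before the +x posts.


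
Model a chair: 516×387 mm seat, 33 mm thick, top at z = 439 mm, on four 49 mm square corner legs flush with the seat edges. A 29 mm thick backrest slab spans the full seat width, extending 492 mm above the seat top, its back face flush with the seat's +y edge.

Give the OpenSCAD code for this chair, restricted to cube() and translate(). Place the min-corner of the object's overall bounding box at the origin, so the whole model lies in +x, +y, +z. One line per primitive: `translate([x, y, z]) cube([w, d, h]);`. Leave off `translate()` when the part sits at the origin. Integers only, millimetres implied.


translate([0, 0, 406]) cube([516, 387, 33]);
cube([49, 49, 406]);
translate([467, 0, 0]) cube([49, 49, 406]);
translate([0, 338, 0]) cube([49, 49, 406]);
translate([467, 338, 0]) cube([49, 49, 406]);
translate([0, 358, 439]) cube([516, 29, 492]);


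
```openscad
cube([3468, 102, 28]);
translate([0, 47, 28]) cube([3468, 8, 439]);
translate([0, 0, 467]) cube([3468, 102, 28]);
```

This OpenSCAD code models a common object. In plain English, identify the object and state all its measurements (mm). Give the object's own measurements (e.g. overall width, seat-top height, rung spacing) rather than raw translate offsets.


An I-beam lying along x, 3468 mm long. Overall section height 495 mm. Two flanges 102 mm wide (y) and 28 mm thick, one on the floor and one at the top; a web 8 mm thick runs between them, centred on the flange width.


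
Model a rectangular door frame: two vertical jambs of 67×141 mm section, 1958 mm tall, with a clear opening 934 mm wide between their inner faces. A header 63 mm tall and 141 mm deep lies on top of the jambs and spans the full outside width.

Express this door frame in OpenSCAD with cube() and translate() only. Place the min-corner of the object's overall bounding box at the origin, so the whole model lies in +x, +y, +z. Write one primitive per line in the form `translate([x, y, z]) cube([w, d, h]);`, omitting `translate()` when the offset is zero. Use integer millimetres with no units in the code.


cube([67, 141, 1958]);
translate([1001, 0, 0]) cube([67, 141, 1958]);
translate([0, 0, 1958]) cube([1068, 141, 63]);


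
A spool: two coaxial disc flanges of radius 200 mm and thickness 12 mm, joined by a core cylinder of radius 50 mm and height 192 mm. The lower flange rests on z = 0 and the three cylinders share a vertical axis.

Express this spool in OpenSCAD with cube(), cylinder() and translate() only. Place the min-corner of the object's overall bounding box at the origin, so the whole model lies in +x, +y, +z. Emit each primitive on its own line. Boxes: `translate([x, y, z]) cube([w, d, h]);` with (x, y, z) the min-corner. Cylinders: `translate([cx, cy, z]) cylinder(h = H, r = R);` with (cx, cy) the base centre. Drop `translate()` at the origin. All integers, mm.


translate([200, 200, 0]) cylinder(h = 12, r = 200);
translate([200, 200, 12]) cylinder(h = 192, r = 50);
translate([200, 200, 204]) cylinder(h = 12, r = 200);


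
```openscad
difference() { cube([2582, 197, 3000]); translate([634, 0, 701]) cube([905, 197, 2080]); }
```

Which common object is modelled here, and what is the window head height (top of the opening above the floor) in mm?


A wall with a window opening. The window head height is 2781 mm.

A wall with a rectangular opening subtracted — a window. Sill at z = 701, opening 2080 mm tall, so the head is at 701 + 2080 = 2781 mm.


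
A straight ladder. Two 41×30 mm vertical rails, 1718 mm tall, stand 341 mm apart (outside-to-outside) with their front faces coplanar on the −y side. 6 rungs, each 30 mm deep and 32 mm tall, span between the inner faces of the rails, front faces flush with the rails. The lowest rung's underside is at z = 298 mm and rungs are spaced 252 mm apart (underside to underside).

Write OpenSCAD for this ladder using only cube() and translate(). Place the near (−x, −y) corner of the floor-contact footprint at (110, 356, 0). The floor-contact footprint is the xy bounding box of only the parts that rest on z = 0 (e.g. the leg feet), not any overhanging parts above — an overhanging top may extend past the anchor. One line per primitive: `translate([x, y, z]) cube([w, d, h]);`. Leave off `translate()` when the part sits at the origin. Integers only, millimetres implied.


translate([110, 356, 0]) cube([41, 30, 1718]);
translate([410, 356, 0]) cube([41, 30, 1718]);
translate([151, 356, 298]) cube([259, 30, 32]);
translate([151, 356, 550]) cube([259, 30, 32]);
translate([151, 356, 802]) cube([259, 30, 32]);
translate([151, 356, 1054]) cube([259, 30, 32]);
translate([151, 356, 1306]) cube([259, 30, 32]);
translate([151, 356, 1558]) cube([259, 30, 32]);


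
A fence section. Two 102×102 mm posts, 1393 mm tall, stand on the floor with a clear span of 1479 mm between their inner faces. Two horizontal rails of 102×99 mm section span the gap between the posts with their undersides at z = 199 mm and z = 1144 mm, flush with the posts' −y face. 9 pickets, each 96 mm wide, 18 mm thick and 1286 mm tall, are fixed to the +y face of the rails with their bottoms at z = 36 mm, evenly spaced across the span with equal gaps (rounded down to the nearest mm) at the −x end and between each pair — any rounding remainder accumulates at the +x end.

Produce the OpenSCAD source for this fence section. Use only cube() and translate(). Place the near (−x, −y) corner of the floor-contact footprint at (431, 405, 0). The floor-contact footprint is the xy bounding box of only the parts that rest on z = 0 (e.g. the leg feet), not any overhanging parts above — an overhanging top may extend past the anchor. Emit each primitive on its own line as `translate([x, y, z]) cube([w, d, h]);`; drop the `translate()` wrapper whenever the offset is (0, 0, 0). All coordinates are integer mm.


translate([431, 405, 0]) cube([102, 102, 1393]);
translate([2012, 405, 0]) cube([102, 102, 1393]);
translate([533, 405, 199]) cube([1479, 102, 99]);
translate([533, 405, 1144]) cube([1479, 102, 99]);
translate([594, 507, 36]) cube([96, 18, 1286]);
translate([751, 507, 36]) cube([96, 18, 1286]);
translate([908, 507, 36]) cube([96, 18, 1286]);
translate([1065, 507, 36]) cube([96, 18, 1286]);
translate([1222, 507, 36]) cube([96, 18, 1286]);
translate([1379, 507, 36]) cube([96, 18, 1286]);
translate([1536, 507, 36]) cube([96, 18, 1286]);
translate([1693, 507, 36]) cube([96, 18, 1286]);
translate([1850, 507, 36]) cube([96, 18, 1286]);


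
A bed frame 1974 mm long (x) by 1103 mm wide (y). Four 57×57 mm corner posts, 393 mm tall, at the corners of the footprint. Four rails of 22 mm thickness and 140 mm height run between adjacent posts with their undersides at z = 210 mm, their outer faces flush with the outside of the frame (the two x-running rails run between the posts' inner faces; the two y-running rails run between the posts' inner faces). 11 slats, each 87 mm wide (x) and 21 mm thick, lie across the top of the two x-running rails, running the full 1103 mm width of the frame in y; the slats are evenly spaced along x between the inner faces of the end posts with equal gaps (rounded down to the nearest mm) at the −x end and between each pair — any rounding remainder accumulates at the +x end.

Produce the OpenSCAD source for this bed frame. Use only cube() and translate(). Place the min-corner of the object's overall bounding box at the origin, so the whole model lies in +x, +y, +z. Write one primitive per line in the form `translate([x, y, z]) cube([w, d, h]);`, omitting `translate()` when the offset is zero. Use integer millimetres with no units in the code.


cube([57, 57, 393]);
translate([0, 1046, 0]) cube([57, 57, 393]);
translate([1917, 0, 0]) cube([57, 57, 393]);
translate([1917, 1046, 0]) cube([57, 57, 393]);
translate([57, 0, 210]) cube([1860, 22, 140]);
translate([57, 1081, 210]) cube([1860, 22, 140]);
translate([0, 57, 210]) cube([22, 989, 140]);
translate([1952, 57, 210]) cube([22, 989, 140]);
translate([132, 0, 350]) cube([87, 1103, 21]);
translate([294, 0, 350]) cube([87, 1103, 21]);
translate([456, 0, 350]) cube([87, 1103, 21]);
translate([618, 0, 350]) cube([87, 1103, 21]);
translate([780, 0, 350]) cube([87, 1103, 21]);
translate([942, 0, 350]) cube([87, 1103, 21]);
translate([1104, 0, 350]) cube([87, 1103, 21]);
translate([1266, 0, 350]) cube([87, 1103, 21]);
translate([1428, 0, 350]) cube([87, 1103, 21]);
translate([1590, 0, 350]) cube([87, 1103, 21]);
translate([1752, 0, 350]) cube([87, 1103, 21]);


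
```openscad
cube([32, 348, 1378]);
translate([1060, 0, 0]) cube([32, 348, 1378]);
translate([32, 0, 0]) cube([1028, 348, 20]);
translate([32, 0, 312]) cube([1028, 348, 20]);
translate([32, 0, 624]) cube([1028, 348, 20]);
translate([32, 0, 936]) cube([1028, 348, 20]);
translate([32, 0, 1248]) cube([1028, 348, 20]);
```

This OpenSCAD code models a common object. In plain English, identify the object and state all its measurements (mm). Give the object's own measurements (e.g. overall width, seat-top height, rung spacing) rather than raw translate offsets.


An open bookshelf. Two side panels, each 32 mm thick, 348 mm deep and 1378 mm tall, stand 1092 mm apart (outside-to-outside). Between them sit 5 shelves, each 20 mm thick and 348 mm deep, spanning the full gap between the sides. The bottom shelf rests on the floor (its underside at z = 0) and the clear gap between one shelf's top and the next shelf's underside is 292 mm.


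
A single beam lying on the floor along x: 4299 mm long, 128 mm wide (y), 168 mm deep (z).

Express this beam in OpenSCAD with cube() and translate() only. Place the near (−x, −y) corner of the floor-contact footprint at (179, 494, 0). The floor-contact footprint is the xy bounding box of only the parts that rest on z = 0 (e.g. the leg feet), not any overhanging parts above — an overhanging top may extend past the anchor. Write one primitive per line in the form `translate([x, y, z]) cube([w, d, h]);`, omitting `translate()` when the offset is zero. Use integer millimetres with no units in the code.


translate([179, 494, 0]) cube([4299, 128, 168]);


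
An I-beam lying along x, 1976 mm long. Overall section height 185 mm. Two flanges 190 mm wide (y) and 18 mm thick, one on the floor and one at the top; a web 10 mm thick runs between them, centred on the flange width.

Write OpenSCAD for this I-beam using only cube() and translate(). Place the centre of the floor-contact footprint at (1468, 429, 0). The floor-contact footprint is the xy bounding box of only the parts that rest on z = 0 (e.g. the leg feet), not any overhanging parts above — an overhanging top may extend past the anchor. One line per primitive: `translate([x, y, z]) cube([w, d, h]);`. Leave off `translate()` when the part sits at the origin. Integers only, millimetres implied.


translate([480, 334, 0]) cube([1976, 190, 18]);
translate([480, 424, 18]) cube([1976, 10, 149]);
translate([480, 334, 167]) cube([1976, 190, 18]);


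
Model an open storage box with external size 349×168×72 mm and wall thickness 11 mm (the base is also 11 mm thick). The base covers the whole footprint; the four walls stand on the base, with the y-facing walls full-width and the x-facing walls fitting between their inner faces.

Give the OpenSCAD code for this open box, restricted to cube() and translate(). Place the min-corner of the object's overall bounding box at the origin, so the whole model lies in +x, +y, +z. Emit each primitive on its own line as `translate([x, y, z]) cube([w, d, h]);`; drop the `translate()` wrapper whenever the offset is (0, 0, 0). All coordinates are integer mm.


cube([349, 168, 11]);
translate([0, 0, 11]) cube([349, 11, 61]);
translate([0, 157, 11]) cube([349, 11, 61]);
translate([0, 11, 11]) cube([11, 146, 61]);
translate([338, 11, 11]) cube([11, 146, 61]);


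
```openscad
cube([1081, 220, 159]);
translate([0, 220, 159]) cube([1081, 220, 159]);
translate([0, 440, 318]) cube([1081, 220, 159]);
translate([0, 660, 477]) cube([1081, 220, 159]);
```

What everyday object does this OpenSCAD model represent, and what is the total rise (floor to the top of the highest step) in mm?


A staircase. The total rise is 636 mm.

4 identical blocks, each offset up and back from the previous — a staircase. Each step is 159 mm tall and there are 4 of them, so the total rise is 4 × 159 = 636 mm.


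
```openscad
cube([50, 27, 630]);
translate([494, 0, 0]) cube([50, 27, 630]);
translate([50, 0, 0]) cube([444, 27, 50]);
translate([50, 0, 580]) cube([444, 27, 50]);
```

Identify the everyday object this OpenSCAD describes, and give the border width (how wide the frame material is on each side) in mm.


A picture frame. The border width is 50 mm.

Four thin pieces enclosing a rectangular opening — a picture frame. The two full-height stiles are 630 mm tall; the top rail sits at z = 580 and is 50 mm tall, so the border above the opening is 630 − 580 = 50 mm, matching the stile x-width.


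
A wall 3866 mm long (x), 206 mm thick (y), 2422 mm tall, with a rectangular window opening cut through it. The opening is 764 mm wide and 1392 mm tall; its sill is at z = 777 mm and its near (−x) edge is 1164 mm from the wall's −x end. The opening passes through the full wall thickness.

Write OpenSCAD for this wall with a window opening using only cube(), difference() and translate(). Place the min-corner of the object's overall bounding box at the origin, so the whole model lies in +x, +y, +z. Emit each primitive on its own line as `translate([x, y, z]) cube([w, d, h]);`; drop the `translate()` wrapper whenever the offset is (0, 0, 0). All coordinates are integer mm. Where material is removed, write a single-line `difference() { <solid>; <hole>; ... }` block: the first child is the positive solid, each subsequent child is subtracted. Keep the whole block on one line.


difference() { cube([3866, 206, 2422]); translate([1164, 0, 777]) cube([764, 206, 1392]); }


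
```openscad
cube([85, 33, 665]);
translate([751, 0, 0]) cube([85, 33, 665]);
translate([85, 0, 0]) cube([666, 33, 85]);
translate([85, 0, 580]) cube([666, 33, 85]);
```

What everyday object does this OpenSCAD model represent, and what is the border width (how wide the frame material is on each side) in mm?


A picture frame. The border width is 85 mm.

Four thin pieces enclosing a rectangular opening — a picture frame. The two full-height stiles are 665 mm tall; the top rail sits at z = 580 and is 85 mm tall, so the border above the opening is 665 − 580 = 85 mm, matching the stile x-width.


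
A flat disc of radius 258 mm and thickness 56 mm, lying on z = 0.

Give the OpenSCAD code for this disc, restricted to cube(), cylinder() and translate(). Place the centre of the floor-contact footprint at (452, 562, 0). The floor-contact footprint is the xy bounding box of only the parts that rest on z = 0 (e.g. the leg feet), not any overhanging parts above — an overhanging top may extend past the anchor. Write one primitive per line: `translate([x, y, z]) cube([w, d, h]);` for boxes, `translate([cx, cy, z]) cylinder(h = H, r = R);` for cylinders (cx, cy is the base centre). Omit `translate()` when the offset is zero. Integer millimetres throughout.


translate([452, 562, 0]) cylinder(h = 56, r = 258);


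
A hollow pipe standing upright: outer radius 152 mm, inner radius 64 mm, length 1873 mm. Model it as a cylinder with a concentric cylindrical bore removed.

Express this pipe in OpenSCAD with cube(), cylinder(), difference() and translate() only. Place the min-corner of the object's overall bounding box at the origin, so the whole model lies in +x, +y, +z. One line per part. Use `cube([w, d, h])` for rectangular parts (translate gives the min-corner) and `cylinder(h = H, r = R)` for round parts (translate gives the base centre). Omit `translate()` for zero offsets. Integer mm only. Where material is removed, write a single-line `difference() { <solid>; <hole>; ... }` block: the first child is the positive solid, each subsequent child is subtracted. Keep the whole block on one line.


difference() { translate([152, 152, 0]) cylinder(h = 1873, r = 152); translate([152, 152, 0]) cylinder(h = 1873, r = 64); }


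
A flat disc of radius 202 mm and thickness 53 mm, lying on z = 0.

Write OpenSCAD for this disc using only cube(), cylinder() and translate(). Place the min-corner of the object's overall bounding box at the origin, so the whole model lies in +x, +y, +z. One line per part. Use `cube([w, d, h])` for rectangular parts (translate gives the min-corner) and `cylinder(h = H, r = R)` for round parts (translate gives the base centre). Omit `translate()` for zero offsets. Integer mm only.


translate([202, 202, 0]) cylinder(h = 53, r = 202);


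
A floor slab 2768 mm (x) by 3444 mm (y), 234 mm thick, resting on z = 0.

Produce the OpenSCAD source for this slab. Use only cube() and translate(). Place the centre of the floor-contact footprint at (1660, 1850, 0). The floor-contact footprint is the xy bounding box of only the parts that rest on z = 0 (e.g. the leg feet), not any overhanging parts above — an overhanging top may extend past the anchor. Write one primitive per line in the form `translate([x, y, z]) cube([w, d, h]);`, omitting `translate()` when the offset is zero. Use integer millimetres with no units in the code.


translate([276, 128, 0]) cube([2768, 3444, 234]);


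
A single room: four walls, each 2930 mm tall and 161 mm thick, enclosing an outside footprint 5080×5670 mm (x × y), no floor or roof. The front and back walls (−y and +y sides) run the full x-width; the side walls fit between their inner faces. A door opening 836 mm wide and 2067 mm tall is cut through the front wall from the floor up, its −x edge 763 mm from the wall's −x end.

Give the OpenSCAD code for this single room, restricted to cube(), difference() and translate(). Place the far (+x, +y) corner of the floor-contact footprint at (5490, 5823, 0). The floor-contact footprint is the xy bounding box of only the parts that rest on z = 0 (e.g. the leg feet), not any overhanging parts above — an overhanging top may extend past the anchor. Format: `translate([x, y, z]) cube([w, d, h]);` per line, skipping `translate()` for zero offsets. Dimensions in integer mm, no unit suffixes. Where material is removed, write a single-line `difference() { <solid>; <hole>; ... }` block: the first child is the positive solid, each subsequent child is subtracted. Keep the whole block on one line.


difference() { translate([410, 153, 0]) cube([5080, 161, 2930]); translate([1173, 153, 0]) cube([836, 161, 2067]); }
translate([410, 5662, 0]) cube([5080, 161, 2930]);
translate([410, 314, 0]) cube([161, 5348, 2930]);
translate([5329, 314, 0]) cube([161, 5348, 2930]);
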